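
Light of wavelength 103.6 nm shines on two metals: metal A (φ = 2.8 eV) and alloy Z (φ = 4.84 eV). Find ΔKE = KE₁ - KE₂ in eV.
2.0400 eV

Using KE_max = hc/λ - φ for each metal:

Photon energy: E = hc/λ = 11.9676 eV

For metal A (φ₁ = 2.8 eV):
KE₁ = E - φ₁ = 11.9676 - 2.8 = 9.1676 eV

For alloy Z (φ₂ = 4.84 eV):
KE₂ = E - φ₂ = 11.9676 - 4.84 = 7.1276 eV

Difference:
ΔKE = KE₁ - KE₂ = 9.1676 - 7.1276 = 2.0400 eV

Note: The difference equals the difference in work functions: 4.84 - 2.8 = 2.04 eV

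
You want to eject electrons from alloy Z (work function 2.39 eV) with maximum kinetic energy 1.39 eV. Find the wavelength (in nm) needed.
328.00 nm

From Einstein's equation: KE_max = hc/λ - φ

Rearranging for λ:
hc/λ = KE_max + φ
λ = hc/(KE_max + φ)

Required photon energy:
E_photon = KE_max + φ = 1.39 + 2.39 = 3.78 eV

Required wavelength:
λ = hc/E_photon = (6.626×10⁻³⁴)(3×10⁸) / (3.78 × 1.602×10⁻¹⁹)
λ = 328.00 nm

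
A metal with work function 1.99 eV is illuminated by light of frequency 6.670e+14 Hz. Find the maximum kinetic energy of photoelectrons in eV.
0.7685 eV

Using Einstein's photoelectric equation: KE_max = hf - φ

First, calculate the photon energy:
E_photon = hf = (6.626×10⁻³⁴ J·s)(6.670e+14 Hz)
E_photon = 2.7585 eV

Then, the maximum kinetic energy:
KE_max = E_photon - φ = 2.7585 eV - 1.99 eV = 0.7685 eV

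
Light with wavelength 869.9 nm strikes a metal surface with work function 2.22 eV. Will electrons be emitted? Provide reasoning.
No

For photoemission, the photon energy must exceed the work function.

Photon energy: E = hc/λ = 1.4253 eV
Work function: φ = 2.22 eV

Since E_photon (1.4253 eV) < φ (2.22 eV), photoemission will NOT occur.
The threshold wavelength is λ₀ = hc/φ = 558.5 nm.
Since 869.9 nm > 558.5 nm, the photons lack sufficient energy.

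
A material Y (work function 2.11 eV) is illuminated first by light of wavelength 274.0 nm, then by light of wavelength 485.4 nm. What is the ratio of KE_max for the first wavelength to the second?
5.4358

Using Einstein's equation: KE_max = hc/λ - φ

For λ₁ = 274.0 nm:
E₁ = hc/λ₁ = 4.5250 eV
KE₁ = E₁ - φ = 4.5250 - 2.11 = 2.4150 eV

For λ₂ = 485.4 nm:
E₂ = hc/λ₂ = 2.5543 eV
KE₂ = E₂ - φ = 2.5543 - 2.11 = 0.4443 eV

Ratio: KE₁/KE₂ = 2.4150/0.4443 = 5.4358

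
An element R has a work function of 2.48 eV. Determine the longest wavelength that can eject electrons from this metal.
499.94 nm

The threshold wavelength is when the photon energy equals the work function:
hc/λ₀ = φ

Solving for λ₀:
λ₀ = hc/φ = (6.626×10⁻³⁴ J·s)(3×10⁸ m/s) / (2.48 eV × 1.602×10⁻¹⁹ J/eV)
λ₀ = 499.94 nm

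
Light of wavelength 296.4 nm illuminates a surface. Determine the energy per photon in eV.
4.1830 eV

Using E = hf = hc/λ:

E = hc/λ = (6.626×10⁻³⁴ J·s)(3×10⁸ m/s) / (296.4×10⁻⁹ m)
E = 4.1830 eV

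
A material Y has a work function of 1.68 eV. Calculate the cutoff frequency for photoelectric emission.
4.0622e+14 Hz

The threshold frequency is when the photon energy equals the work function:
hf₀ = φ

Solving for f₀:
f₀ = φ/h = (1.68 eV × 1.602×10⁻¹⁹ J/eV) / (6.626×10⁻³⁴ J·s)
f₀ = 4.0622e+14 Hz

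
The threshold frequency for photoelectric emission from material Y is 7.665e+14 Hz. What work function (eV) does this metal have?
3.17 eV

At the threshold frequency, photon energy equals work function:
φ = hf₀

Calculating:
φ = (6.626×10⁻³⁴ J·s)(7.665e+14 Hz)
φ = 3.17 eV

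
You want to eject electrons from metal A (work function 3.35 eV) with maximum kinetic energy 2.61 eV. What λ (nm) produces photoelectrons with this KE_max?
208.03 nm

From Einstein's equation: KE_max = hc/λ - φ

Rearranging for λ:
hc/λ = KE_max + φ
λ = hc/(KE_max + φ)

Required photon energy:
E_photon = KE_max + φ = 2.61 + 3.35 = 5.96 eV

Required wavelength:
λ = hc/E_photon = (6.626×10⁻³⁴)(3×10⁸) / (5.96 × 1.602×10⁻¹⁹)
λ = 208.03 nm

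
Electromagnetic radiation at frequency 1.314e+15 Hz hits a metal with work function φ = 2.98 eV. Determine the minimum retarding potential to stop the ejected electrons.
2.4543 V

The stopping potential V_s satisfies: eV_s = KE_max

First, find KE_max using Einstein's equation:
E_photon = hf = (6.626×10⁻³⁴ J·s)(1.314e+15 Hz) = 5.4343 eV
KE_max = E_photon - φ = 5.4343 - 2.98 = 2.4543 eV

Since eV_s = KE_max:
V_s = KE_max/e = 2.4543 V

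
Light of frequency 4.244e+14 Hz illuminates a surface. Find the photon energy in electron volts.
1.7552 eV

Using E = hf:

E = hf = (6.626×10⁻³⁴ J·s)(4.244e+14 Hz)
E = 1.7552 eV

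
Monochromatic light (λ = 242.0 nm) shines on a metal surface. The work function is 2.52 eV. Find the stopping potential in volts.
2.6033 V

The stopping potential V_s satisfies: eV_s = KE_max

First, find KE_max using Einstein's equation:
E_photon = hc/λ = 5.1233 eV
KE_max = E_photon - φ = 5.1233 - 2.52 = 2.6033 eV

Since eV_s = KE_max:
V_s = KE_max/e = 2.6033 V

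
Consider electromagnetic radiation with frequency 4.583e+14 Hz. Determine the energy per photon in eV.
1.8954 eV

Using E = hf:

E = hf = (6.626×10⁻³⁴ J·s)(4.583e+14 Hz)
E = 1.8954 eV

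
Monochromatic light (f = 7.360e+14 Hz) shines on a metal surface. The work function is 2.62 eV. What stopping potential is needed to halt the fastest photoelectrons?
0.4239 V

The stopping potential V_s satisfies: eV_s = KE_max

First, find KE_max using Einstein's equation:
E_photon = hf = (6.626×10⁻³⁴ J·s)(7.360e+14 Hz) = 3.0439 eV
KE_max = E_photon - φ = 3.0439 - 2.62 = 0.4239 eV

Since eV_s = KE_max:
V_s = KE_max/e = 0.4239 V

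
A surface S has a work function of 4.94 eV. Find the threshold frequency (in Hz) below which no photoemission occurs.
1.1945e+15 Hz

The threshold frequency is when the photon energy equals the work function:
hf₀ = φ

Solving for f₀:
f₀ = φ/h = (4.94 eV × 1.602×10⁻¹⁹ J/eV) / (6.626×10⁻³⁴ J·s)
f₀ = 1.1945e+15 Hz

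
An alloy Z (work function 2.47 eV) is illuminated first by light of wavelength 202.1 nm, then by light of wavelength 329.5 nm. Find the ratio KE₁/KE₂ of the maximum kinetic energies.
2.8348

Using Einstein's equation: KE_max = hc/λ - φ

For λ₁ = 202.1 nm:
E₁ = hc/λ₁ = 6.1348 eV
KE₁ = E₁ - φ = 6.1348 - 2.47 = 3.6648 eV

For λ₂ = 329.5 nm:
E₂ = hc/λ₂ = 3.7628 eV
KE₂ = E₂ - φ = 3.7628 - 2.47 = 1.2928 eV

Ratio: KE₁/KE₂ = 3.6648/1.2928 = 2.8348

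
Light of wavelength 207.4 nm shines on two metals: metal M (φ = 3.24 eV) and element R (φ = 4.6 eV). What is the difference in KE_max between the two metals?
1.3600 eV

Using KE_max = hc/λ - φ for each metal:

Photon energy: E = hc/λ = 5.9780 eV

For metal M (φ₁ = 3.24 eV):
KE₁ = E - φ₁ = 5.9780 - 3.24 = 2.7380 eV

For element R (φ₂ = 4.6 eV):
KE₂ = E - φ₂ = 5.9780 - 4.6 = 1.3780 eV

Difference:
ΔKE = KE₁ - KE₂ = 2.7380 - 1.3780 = 1.3600 eV

Note: The difference equals the difference in work functions: 4.6 - 3.24 = 1.36 eV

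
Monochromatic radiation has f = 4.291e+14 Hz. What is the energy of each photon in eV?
1.7746 eV

Using E = hf:

E = hf = (6.626×10⁻³⁴ J·s)(4.291e+14 Hz)
E = 1.7746 eV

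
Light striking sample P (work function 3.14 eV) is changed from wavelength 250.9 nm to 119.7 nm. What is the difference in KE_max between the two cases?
5.4163 eV

Using Einstein's equation: KE_max = hc/λ - φ

For λ₁ = 250.9 nm:
KE₁ = hc/λ₁ - φ = 4.9416 - 3.14 = 1.8016 eV

For λ₂ = 119.7 nm:
KE₂ = hc/λ₂ - φ = 10.3579 - 3.14 = 7.2179 eV

Change in KE:
ΔKE = KE₂ - KE₁ = 7.2179 - 1.8016 = 5.4163 eV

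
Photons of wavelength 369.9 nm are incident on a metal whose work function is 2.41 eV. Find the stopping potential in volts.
0.9418 V

The stopping potential V_s satisfies: eV_s = KE_max

First, find KE_max using Einstein's equation:
E_photon = hc/λ = 3.3518 eV
KE_max = E_photon - φ = 3.3518 - 2.41 = 0.9418 eV

Since eV_s = KE_max:
V_s = KE_max/e = 0.9418 V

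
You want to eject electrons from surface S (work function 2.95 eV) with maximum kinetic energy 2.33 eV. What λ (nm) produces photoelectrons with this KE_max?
234.82 nm

From Einstein's equation: KE_max = hc/λ - φ

Rearranging for λ:
hc/λ = KE_max + φ
λ = hc/(KE_max + φ)

Required photon energy:
E_photon = KE_max + φ = 2.33 + 2.95 = 5.28 eV

Required wavelength:
λ = hc/E_photon = (6.626×10⁻³⁴)(3×10⁸) / (5.28 × 1.602×10⁻¹⁹)
λ = 234.82 nm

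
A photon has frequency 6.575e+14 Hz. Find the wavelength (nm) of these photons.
455.96 nm

Using the wave equation: c = fλ

Solving for wavelength:
λ = c/f = (3×10⁸ m/s) / (6.575e+14 Hz)
λ = 455.96 nm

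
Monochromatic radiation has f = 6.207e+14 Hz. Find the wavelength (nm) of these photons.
482.99 nm

Using the wave equation: c = fλ

Solving for wavelength:
λ = c/f = (3×10⁸ m/s) / (6.207e+14 Hz)
λ = 482.99 nm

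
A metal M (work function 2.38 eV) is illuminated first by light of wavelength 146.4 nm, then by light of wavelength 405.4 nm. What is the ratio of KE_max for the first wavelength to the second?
8.9764

Using Einstein's equation: KE_max = hc/λ - φ

For λ₁ = 146.4 nm:
E₁ = hc/λ₁ = 8.4689 eV
KE₁ = E₁ - φ = 8.4689 - 2.38 = 6.0889 eV

For λ₂ = 405.4 nm:
E₂ = hc/λ₂ = 3.0583 eV
KE₂ = E₂ - φ = 3.0583 - 2.38 = 0.6783 eV

Ratio: KE₁/KE₂ = 6.0889/0.6783 = 8.9764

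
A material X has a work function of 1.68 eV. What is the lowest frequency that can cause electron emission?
4.0622e+14 Hz

The threshold frequency is when the photon energy equals the work function:
hf₀ = φ

Solving for f₀:
f₀ = φ/h = (1.68 eV × 1.602×10⁻¹⁹ J/eV) / (6.626×10⁻³⁴ J·s)
f₀ = 4.0622e+14 Hz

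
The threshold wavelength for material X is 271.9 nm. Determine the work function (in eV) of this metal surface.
4.56 eV

At the threshold wavelength, photon energy equals work function:
φ = hc/λ₀

Calculating:
φ = (6.626×10⁻³⁴ J·s)(3×10⁸ m/s) / (271.9×10⁻⁹ m)
φ = 4.56 eV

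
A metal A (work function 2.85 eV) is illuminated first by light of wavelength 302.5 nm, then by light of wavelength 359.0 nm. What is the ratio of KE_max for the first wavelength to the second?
2.0687

Using Einstein's equation: KE_max = hc/λ - φ

For λ₁ = 302.5 nm:
E₁ = hc/λ₁ = 4.0987 eV
KE₁ = E₁ - φ = 4.0987 - 2.85 = 1.2487 eV

For λ₂ = 359.0 nm:
E₂ = hc/λ₂ = 3.4536 eV
KE₂ = E₂ - φ = 3.4536 - 2.85 = 0.6036 eV

Ratio: KE₁/KE₂ = 1.2487/0.6036 = 2.0687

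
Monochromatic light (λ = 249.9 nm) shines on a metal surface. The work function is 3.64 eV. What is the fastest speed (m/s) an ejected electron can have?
6.8177e+05 m/s

First, find the maximum kinetic energy:
E_photon = hc/λ = 4.9614 eV
KE_max = E_photon - φ = 4.9614 - 3.64 = 1.3214 eV

Convert to Joules: KE_max = 1.3214 × 1.602×10⁻¹⁹ J = 2.1170e-19 J

Then use KE = ½mv² to find velocity:
v = √(2·KE/m) = √(2 × 2.1170e-19 J / 9.109e-31 kg)
v = 6.8177e+05 m/s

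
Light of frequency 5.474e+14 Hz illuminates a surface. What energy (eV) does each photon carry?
2.2639 eV

Using E = hf:

E = hf = (6.626×10⁻³⁴ J·s)(5.474e+14 Hz)
E = 2.2639 eV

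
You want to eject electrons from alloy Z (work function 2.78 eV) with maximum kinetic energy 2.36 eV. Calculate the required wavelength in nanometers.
241.21 nm

From Einstein's equation: KE_max = hc/λ - φ

Rearranging for λ:
hc/λ = KE_max + φ
λ = hc/(KE_max + φ)

Required photon energy:
E_photon = KE_max + φ = 2.36 + 2.78 = 5.14 eV

Required wavelength:
λ = hc/E_photon = (6.626×10⁻³⁴)(3×10⁸) / (5.14 × 1.602×10⁻¹⁹)
λ = 241.21 nm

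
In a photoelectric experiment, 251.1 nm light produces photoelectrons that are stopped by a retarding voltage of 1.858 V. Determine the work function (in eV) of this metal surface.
3.08 eV

The stopping potential gives the maximum kinetic energy: KE_max = eV_s = 1.858 eV

From Einstein's photoelectric equation: KE_max = hc/λ - φ
Rearranging: φ = hc/λ - KE_max

Calculate photon energy:
E_photon = hc/λ = (6.626×10⁻³⁴ J·s)(3×10⁸ m/s) / (251.1×10⁻⁹ m) = 4.9376 eV

Therefore:
φ = 4.9376 - 1.858 = 3.08 eV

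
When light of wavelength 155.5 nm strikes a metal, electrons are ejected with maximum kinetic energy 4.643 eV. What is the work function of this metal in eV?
3.33 eV

From Einstein's photoelectric equation: KE_max = hf - φ = hc/λ - φ

Rearranging for φ:
φ = hc/λ - KE_max

Calculate photon energy:
E_photon = hc/λ = 7.9733 eV

Therefore:
φ = 7.9733 - 4.643 = 3.33 eV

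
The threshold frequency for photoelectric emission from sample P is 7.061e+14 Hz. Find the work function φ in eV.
2.92 eV

At the threshold frequency, photon energy equals work function:
φ = hf₀

Calculating:
φ = (6.626×10⁻³⁴ J·s)(7.061e+14 Hz)
φ = 2.92 eV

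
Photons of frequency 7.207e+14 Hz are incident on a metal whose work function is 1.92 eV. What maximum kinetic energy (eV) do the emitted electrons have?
1.0606 eV

Using Einstein's photoelectric equation: KE_max = hf - φ

First, calculate the photon energy:
E_photon = hf = (6.626×10⁻³⁴ J·s)(7.207e+14 Hz)
E_photon = 2.9806 eV

Then, the maximum kinetic energy:
KE_max = E_photon - φ = 2.9806 eV - 1.92 eV = 1.0606 eV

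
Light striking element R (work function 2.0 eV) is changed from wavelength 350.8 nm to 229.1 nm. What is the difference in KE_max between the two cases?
1.8775 eV

Using Einstein's equation: KE_max = hc/λ - φ

For λ₁ = 350.8 nm:
KE₁ = hc/λ₁ - φ = 3.5343 - 2.0 = 1.5343 eV

For λ₂ = 229.1 nm:
KE₂ = hc/λ₂ - φ = 5.4118 - 2.0 = 3.4118 eV

Change in KE:
ΔKE = KE₂ - KE₁ = 3.4118 - 1.5343 = 1.8775 eV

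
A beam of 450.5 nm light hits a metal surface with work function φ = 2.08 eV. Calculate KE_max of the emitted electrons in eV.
0.6721 eV

Using Einstein's photoelectric equation: KE_max = hf - φ = hc/λ - φ

First, calculate the photon energy:
E_photon = hc/λ = (6.626×10⁻³⁴ J·s)(3×10⁸ m/s) / (450.5×10⁻⁹ m)
E_photon = 2.7521 eV

Then, the maximum kinetic energy:
KE_max = E_photon - φ = 2.7521 eV - 2.08 eV = 0.6721 eV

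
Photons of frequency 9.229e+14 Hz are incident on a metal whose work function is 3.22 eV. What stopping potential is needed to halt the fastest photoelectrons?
0.5968 V

The stopping potential V_s satisfies: eV_s = KE_max

First, find KE_max using Einstein's equation:
E_photon = hf = (6.626×10⁻³⁴ J·s)(9.229e+14 Hz) = 3.8168 eV
KE_max = E_photon - φ = 3.8168 - 3.22 = 0.5968 eV

Since eV_s = KE_max:
V_s = KE_max/e = 0.5968 V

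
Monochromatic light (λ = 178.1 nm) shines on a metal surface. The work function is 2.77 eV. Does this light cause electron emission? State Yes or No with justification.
Yes

For photoemission, the photon energy must exceed the work function.

Photon energy: E = hc/λ = 6.9615 eV
Work function: φ = 2.77 eV

Since E_photon (6.9615 eV) > φ (2.77 eV), photoemission WILL occur.
The threshold wavelength is λ₀ = hc/φ = 447.6 nm.
Since 178.1 nm < 447.6 nm, the light has sufficient energy.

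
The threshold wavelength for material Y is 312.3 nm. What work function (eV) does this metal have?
3.97 eV

At the threshold wavelength, photon energy equals work function:
φ = hc/λ₀

Calculating:
φ = (6.626×10⁻³⁴ J·s)(3×10⁸ m/s) / (312.3×10⁻⁹ m)
φ = 3.97 eV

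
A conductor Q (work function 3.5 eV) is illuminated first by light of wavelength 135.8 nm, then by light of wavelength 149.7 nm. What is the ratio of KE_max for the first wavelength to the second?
1.1773

Using Einstein's equation: KE_max = hc/λ - φ

For λ₁ = 135.8 nm:
E₁ = hc/λ₁ = 9.1299 eV
KE₁ = E₁ - φ = 9.1299 - 3.5 = 5.6299 eV

For λ₂ = 149.7 nm:
E₂ = hc/λ₂ = 8.2822 eV
KE₂ = E₂ - φ = 8.2822 - 3.5 = 4.7822 eV

Ratio: KE₁/KE₂ = 5.6299/4.7822 = 1.1773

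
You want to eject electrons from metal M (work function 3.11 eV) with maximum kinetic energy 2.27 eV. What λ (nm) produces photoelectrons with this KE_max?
230.45 nm

From Einstein's equation: KE_max = hc/λ - φ

Rearranging for λ:
hc/λ = KE_max + φ
λ = hc/(KE_max + φ)

Required photon energy:
E_photon = KE_max + φ = 2.27 + 3.11 = 5.38 eV

Required wavelength:
λ = hc/E_photon = (6.626×10⁻³⁴)(3×10⁸) / (5.38 × 1.602×10⁻¹⁹)
λ = 230.45 nm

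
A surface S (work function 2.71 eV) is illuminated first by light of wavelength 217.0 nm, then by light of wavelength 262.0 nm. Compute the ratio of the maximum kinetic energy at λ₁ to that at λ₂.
1.4853

Using Einstein's equation: KE_max = hc/λ - φ

For λ₁ = 217.0 nm:
E₁ = hc/λ₁ = 5.7136 eV
KE₁ = E₁ - φ = 5.7136 - 2.71 = 3.0036 eV

For λ₂ = 262.0 nm:
E₂ = hc/λ₂ = 4.7322 eV
KE₂ = E₂ - φ = 4.7322 - 2.71 = 2.0222 eV

Ratio: KE₁/KE₂ = 3.0036/2.0222 = 1.4853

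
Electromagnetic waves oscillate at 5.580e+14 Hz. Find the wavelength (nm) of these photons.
537.26 nm

Using the wave equation: c = fλ

Solving for wavelength:
λ = c/f = (3×10⁸ m/s) / (5.580e+14 Hz)
λ = 537.26 nm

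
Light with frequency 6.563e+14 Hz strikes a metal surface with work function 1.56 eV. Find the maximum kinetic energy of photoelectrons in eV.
1.1542 eV

Using Einstein's photoelectric equation: KE_max = hf - φ

First, calculate the photon energy:
E_photon = hf = (6.626×10⁻³⁴ J·s)(6.563e+14 Hz)
E_photon = 2.7142 eV

Then, the maximum kinetic energy:
KE_max = E_photon - φ = 2.7142 eV - 1.56 eV = 1.1542 eV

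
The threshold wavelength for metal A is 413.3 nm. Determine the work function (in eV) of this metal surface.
3.00 eV

At the threshold wavelength, photon energy equals work function:
φ = hc/λ₀

Calculating:
φ = (6.626×10⁻³⁴ J·s)(3×10⁸ m/s) / (413.3×10⁻⁹ m)
φ = 3.00 eV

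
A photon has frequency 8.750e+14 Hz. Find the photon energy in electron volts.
3.6187 eV

Using E = hf:

E = hf = (6.626×10⁻³⁴ J·s)(8.750e+14 Hz)
E = 3.6187 eV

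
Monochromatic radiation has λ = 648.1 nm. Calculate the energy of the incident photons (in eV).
1.9130 eV

Using E = hf = hc/λ:

E = hc/λ = (6.626×10⁻³⁴ J·s)(3×10⁸ m/s) / (648.1×10⁻⁹ m)
E = 1.9130 eV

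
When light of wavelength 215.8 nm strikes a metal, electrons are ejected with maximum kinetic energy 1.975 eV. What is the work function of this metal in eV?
3.77 eV

From Einstein's photoelectric equation: KE_max = hf - φ = hc/λ - φ

Rearranging for φ:
φ = hc/λ - KE_max

Calculate photon energy:
E_photon = hc/λ = 5.7453 eV

Therefore:
φ = 5.7453 - 1.975 = 3.77 eV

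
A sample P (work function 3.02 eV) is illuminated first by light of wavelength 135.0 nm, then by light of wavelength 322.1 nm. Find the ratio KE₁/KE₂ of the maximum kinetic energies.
7.4333

Using Einstein's equation: KE_max = hc/λ - φ

For λ₁ = 135.0 nm:
E₁ = hc/λ₁ = 9.1840 eV
KE₁ = E₁ - φ = 9.1840 - 3.02 = 6.1640 eV

For λ₂ = 322.1 nm:
E₂ = hc/λ₂ = 3.8492 eV
KE₂ = E₂ - φ = 3.8492 - 3.02 = 0.8292 eV

Ratio: KE₁/KE₂ = 6.1640/0.8292 = 7.4333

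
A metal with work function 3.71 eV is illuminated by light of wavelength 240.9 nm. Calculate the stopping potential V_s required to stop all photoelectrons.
1.4367 V

The stopping potential V_s satisfies: eV_s = KE_max

First, find KE_max using Einstein's equation:
E_photon = hc/λ = 5.1467 eV
KE_max = E_photon - φ = 5.1467 - 3.71 = 1.4367 eV

Since eV_s = KE_max:
V_s = KE_max/e = 1.4367 V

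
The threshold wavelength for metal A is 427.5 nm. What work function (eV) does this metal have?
2.90 eV

At the threshold wavelength, photon energy equals work function:
φ = hc/λ₀

Calculating:
φ = (6.626×10⁻³⁴ J·s)(3×10⁸ m/s) / (427.5×10⁻⁹ m)
φ = 2.90 eV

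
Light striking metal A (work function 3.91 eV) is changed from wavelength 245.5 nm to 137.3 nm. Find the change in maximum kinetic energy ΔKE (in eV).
3.9799 eV

Using Einstein's equation: KE_max = hc/λ - φ

For λ₁ = 245.5 nm:
KE₁ = hc/λ₁ - φ = 5.0503 - 3.91 = 1.1403 eV

For λ₂ = 137.3 nm:
KE₂ = hc/λ₂ - φ = 9.0302 - 3.91 = 5.1202 eV

Change in KE:
ΔKE = KE₂ - KE₁ = 5.1202 - 1.1403 = 3.9799 eV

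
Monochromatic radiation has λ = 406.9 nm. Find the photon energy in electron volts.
3.0470 eV

Using E = hf = hc/λ:

E = hc/λ = (6.626×10⁻³⁴ J·s)(3×10⁸ m/s) / (406.9×10⁻⁹ m)
E = 3.0470 eV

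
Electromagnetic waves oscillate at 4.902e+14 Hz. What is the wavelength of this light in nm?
611.57 nm

Using the wave equation: c = fλ

Solving for wavelength:
λ = c/f = (3×10⁸ m/s) / (4.902e+14 Hz)
λ = 611.57 nm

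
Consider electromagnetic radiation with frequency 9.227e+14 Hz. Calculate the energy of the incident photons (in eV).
3.8160 eV

Using E = hf:

E = hf = (6.626×10⁻³⁴ J·s)(9.227e+14 Hz)
E = 3.8160 eV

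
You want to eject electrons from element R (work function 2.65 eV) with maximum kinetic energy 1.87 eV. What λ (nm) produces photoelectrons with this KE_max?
274.30 nm

From Einstein's equation: KE_max = hc/λ - φ

Rearranging for λ:
hc/λ = KE_max + φ
λ = hc/(KE_max + φ)

Required photon energy:
E_photon = KE_max + φ = 1.87 + 2.65 = 4.52 eV

Required wavelength:
λ = hc/E_photon = (6.626×10⁻³⁴)(3×10⁸) / (4.52 × 1.602×10⁻¹⁹)
λ = 274.30 nm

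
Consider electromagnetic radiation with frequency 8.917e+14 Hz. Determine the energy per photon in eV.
3.6878 eV

Using E = hf:

E = hf = (6.626×10⁻³⁴ J·s)(8.917e+14 Hz)
E = 3.6878 eV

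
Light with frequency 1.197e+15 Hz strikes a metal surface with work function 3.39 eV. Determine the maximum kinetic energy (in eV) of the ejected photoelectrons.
1.5604 eV

Using Einstein's photoelectric equation: KE_max = hf - φ

First, calculate the photon energy:
E_photon = hf = (6.626×10⁻³⁴ J·s)(1.197e+15 Hz)
E_photon = 4.9504 eV

Then, the maximum kinetic energy:
KE_max = E_photon - φ = 4.9504 eV - 3.39 eV = 1.5604 eV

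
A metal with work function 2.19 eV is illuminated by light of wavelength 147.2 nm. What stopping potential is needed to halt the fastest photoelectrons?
6.2328 V

The stopping potential V_s satisfies: eV_s = KE_max

First, find KE_max using Einstein's equation:
E_photon = hc/λ = 8.4228 eV
KE_max = E_photon - φ = 8.4228 - 2.19 = 6.2328 eV

Since eV_s = KE_max:
V_s = KE_max/e = 6.2328 V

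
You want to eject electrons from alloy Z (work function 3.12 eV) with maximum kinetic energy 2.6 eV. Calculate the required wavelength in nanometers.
216.76 nm

From Einstein's equation: KE_max = hc/λ - φ

Rearranging for λ:
hc/λ = KE_max + φ
λ = hc/(KE_max + φ)

Required photon energy:
E_photon = KE_max + φ = 2.6 + 3.12 = 5.72 eV

Required wavelength:
λ = hc/E_photon = (6.626×10⁻³⁴)(3×10⁸) / (5.72 × 1.602×10⁻¹⁹)
λ = 216.76 nm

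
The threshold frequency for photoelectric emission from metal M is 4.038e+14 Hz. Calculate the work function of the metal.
1.67 eV

At the threshold frequency, photon energy equals work function:
φ = hf₀

Calculating:
φ = (6.626×10⁻³⁴ J·s)(4.038e+14 Hz)
φ = 1.67 eV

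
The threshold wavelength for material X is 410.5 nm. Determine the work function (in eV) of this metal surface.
3.02 eV

At the threshold wavelength, photon energy equals work function:
φ = hc/λ₀

Calculating:
φ = (6.626×10⁻³⁴ J·s)(3×10⁸ m/s) / (410.5×10⁻⁹ m)
φ = 3.02 eV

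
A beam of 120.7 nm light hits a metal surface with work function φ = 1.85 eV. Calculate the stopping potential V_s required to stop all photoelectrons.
8.4221 V

The stopping potential V_s satisfies: eV_s = KE_max

First, find KE_max using Einstein's equation:
E_photon = hc/λ = 10.2721 eV
KE_max = E_photon - φ = 10.2721 - 1.85 = 8.4221 eV

Since eV_s = KE_max:
V_s = KE_max/e = 8.4221 V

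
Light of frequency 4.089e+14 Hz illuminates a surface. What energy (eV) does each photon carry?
1.6911 eV

Using E = hf:

E = hf = (6.626×10⁻³⁴ J·s)(4.089e+14 Hz)
E = 1.6911 eV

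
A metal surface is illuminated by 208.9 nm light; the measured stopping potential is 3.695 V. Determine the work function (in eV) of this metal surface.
2.24 eV

The stopping potential gives the maximum kinetic energy: KE_max = eV_s = 3.695 eV

From Einstein's photoelectric equation: KE_max = hc/λ - φ
Rearranging: φ = hc/λ - KE_max

Calculate photon energy:
E_photon = hc/λ = (6.626×10⁻³⁴ J·s)(3×10⁸ m/s) / (208.9×10⁻⁹ m) = 5.9351 eV

Therefore:
φ = 5.9351 - 3.695 = 2.24 eV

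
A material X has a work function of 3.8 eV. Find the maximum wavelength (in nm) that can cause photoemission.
326.27 nm

The threshold wavelength is when the photon energy equals the work function:
hc/λ₀ = φ

Solving for λ₀:
λ₀ = hc/φ = (6.626×10⁻³⁴ J·s)(3×10⁸ m/s) / (3.8 eV × 1.602×10⁻¹⁹ J/eV)
λ₀ = 326.27 nm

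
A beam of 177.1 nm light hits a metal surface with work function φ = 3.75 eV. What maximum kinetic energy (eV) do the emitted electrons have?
3.2508 eV

Using Einstein's photoelectric equation: KE_max = hf - φ = hc/λ - φ

First, calculate the photon energy:
E_photon = hc/λ = (6.626×10⁻³⁴ J·s)(3×10⁸ m/s) / (177.1×10⁻⁹ m)
E_photon = 7.0008 eV

Then, the maximum kinetic energy:
KE_max = E_photon - φ = 7.0008 eV - 3.75 eV = 3.2508 eV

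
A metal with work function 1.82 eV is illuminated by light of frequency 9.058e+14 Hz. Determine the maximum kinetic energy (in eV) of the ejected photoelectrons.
1.9261 eV

Using Einstein's photoelectric equation: KE_max = hf - φ

First, calculate the photon energy:
E_photon = hf = (6.626×10⁻³⁴ J·s)(9.058e+14 Hz)
E_photon = 3.7461 eV

Then, the maximum kinetic energy:
KE_max = E_photon - φ = 3.7461 eV - 1.82 eV = 1.9261 eV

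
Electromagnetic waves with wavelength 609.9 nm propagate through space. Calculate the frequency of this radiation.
4.9154e+14 Hz

Using the wave equation: c = fλ

Solving for frequency:
f = c/λ = (3×10⁸ m/s) / (609.9×10⁻⁹ m)
f = 4.9154e+14 Hz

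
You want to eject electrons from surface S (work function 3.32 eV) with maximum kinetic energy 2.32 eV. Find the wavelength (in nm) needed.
219.83 nm

From Einstein's equation: KE_max = hc/λ - φ

Rearranging for λ:
hc/λ = KE_max + φ
λ = hc/(KE_max + φ)

Required photon energy:
E_photon = KE_max + φ = 2.32 + 3.32 = 5.64 eV

Required wavelength:
λ = hc/E_photon = (6.626×10⁻³⁴)(3×10⁸) / (5.64 × 1.602×10⁻¹⁹)
λ = 219.83 nm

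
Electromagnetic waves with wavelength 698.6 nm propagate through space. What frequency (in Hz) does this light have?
4.2913e+14 Hz

Using the wave equation: c = fλ

Solving for frequency:
f = c/λ = (3×10⁸ m/s) / (698.6×10⁻⁹ m)
f = 4.2913e+14 Hz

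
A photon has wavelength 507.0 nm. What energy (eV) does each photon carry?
2.4454 eV

Using E = hf = hc/λ:

E = hc/λ = (6.626×10⁻³⁴ J·s)(3×10⁸ m/s) / (507.0×10⁻⁹ m)
E = 2.4454 eV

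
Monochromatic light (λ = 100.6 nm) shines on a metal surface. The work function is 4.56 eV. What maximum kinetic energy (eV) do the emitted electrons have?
7.7645 eV

Using Einstein's photoelectric equation: KE_max = hf - φ = hc/λ - φ

First, calculate the photon energy:
E_photon = hc/λ = (6.626×10⁻³⁴ J·s)(3×10⁸ m/s) / (100.6×10⁻⁹ m)
E_photon = 12.3245 eV

Then, the maximum kinetic energy:
KE_max = E_photon - φ = 12.3245 eV - 4.56 eV = 7.7645 eV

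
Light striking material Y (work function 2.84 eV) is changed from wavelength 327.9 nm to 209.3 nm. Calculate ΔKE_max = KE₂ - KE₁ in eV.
2.1426 eV

Using Einstein's equation: KE_max = hc/λ - φ

For λ₁ = 327.9 nm:
KE₁ = hc/λ₁ - φ = 3.7812 - 2.84 = 0.9412 eV

For λ₂ = 209.3 nm:
KE₂ = hc/λ₂ - φ = 5.9238 - 2.84 = 3.0838 eV

Change in KE:
ΔKE = KE₂ - KE₁ = 3.0838 - 0.9412 = 2.1426 eV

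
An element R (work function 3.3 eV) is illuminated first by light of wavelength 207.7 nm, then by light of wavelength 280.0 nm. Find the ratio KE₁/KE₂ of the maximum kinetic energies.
2.3665

Using Einstein's equation: KE_max = hc/λ - φ

For λ₁ = 207.7 nm:
E₁ = hc/λ₁ = 5.9694 eV
KE₁ = E₁ - φ = 5.9694 - 3.3 = 2.6694 eV

For λ₂ = 280.0 nm:
E₂ = hc/λ₂ = 4.4280 eV
KE₂ = E₂ - φ = 4.4280 - 3.3 = 1.1280 eV

Ratio: KE₁/KE₂ = 2.6694/1.1280 = 2.3665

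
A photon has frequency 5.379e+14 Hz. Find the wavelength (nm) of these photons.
557.34 nm

Using the wave equation: c = fλ

Solving for wavelength:
λ = c/f = (3×10⁸ m/s) / (5.379e+14 Hz)
λ = 557.34 nm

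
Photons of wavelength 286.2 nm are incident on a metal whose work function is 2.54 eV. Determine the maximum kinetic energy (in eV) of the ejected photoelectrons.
1.7921 eV

Using Einstein's photoelectric equation: KE_max = hf - φ = hc/λ - φ

First, calculate the photon energy:
E_photon = hc/λ = (6.626×10⁻³⁴ J·s)(3×10⁸ m/s) / (286.2×10⁻⁹ m)
E_photon = 4.3321 eV

Then, the maximum kinetic energy:
KE_max = E_photon - φ = 4.3321 eV - 2.54 eV = 1.7921 eV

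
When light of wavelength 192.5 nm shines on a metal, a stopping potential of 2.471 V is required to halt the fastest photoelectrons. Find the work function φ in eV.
3.97 eV

The stopping potential gives the maximum kinetic energy: KE_max = eV_s = 2.471 eV

From Einstein's photoelectric equation: KE_max = hc/λ - φ
Rearranging: φ = hc/λ - KE_max

Calculate photon energy:
E_photon = hc/λ = (6.626×10⁻³⁴ J·s)(3×10⁸ m/s) / (192.5×10⁻⁹ m) = 6.4407 eV

Therefore:
φ = 6.4407 - 2.471 = 3.97 eV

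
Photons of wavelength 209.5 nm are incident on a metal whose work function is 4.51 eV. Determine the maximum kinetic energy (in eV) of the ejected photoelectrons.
1.4081 eV

Using Einstein's photoelectric equation: KE_max = hf - φ = hc/λ - φ

First, calculate the photon energy:
E_photon = hc/λ = (6.626×10⁻³⁴ J·s)(3×10⁸ m/s) / (209.5×10⁻⁹ m)
E_photon = 5.9181 eV

Then, the maximum kinetic energy:
KE_max = E_photon - φ = 5.9181 eV - 4.51 eV = 1.4081 eV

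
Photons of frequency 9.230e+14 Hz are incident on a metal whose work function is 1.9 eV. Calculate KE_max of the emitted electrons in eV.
1.9172 eV

Using Einstein's photoelectric equation: KE_max = hf - φ

First, calculate the photon energy:
E_photon = hf = (6.626×10⁻³⁴ J·s)(9.230e+14 Hz)
E_photon = 3.8172 eV

Then, the maximum kinetic energy:
KE_max = E_photon - φ = 3.8172 eV - 1.9 eV = 1.9172 eV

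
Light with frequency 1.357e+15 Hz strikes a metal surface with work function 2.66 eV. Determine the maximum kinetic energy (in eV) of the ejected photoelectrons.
2.9521 eV

Using Einstein's photoelectric equation: KE_max = hf - φ

First, calculate the photon energy:
E_photon = hf = (6.626×10⁻³⁴ J·s)(1.357e+15 Hz)
E_photon = 5.6121 eV

Then, the maximum kinetic energy:
KE_max = E_photon - φ = 5.6121 eV - 2.66 eV = 2.9521 eV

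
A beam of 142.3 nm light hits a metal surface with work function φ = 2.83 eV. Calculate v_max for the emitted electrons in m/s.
1.4385e+06 m/s

First, find the maximum kinetic energy:
E_photon = hc/λ = 8.7129 eV
KE_max = E_photon - φ = 8.7129 - 2.83 = 5.8829 eV

Convert to Joules: KE_max = 5.8829 × 1.602×10⁻¹⁹ J = 9.4254e-19 J

Then use KE = ½mv² to find velocity:
v = √(2·KE/m) = √(2 × 9.4254e-19 J / 9.109e-31 kg)
v = 1.4385e+06 m/s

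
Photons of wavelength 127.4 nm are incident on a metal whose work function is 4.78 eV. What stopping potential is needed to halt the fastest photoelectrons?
4.9519 V

The stopping potential V_s satisfies: eV_s = KE_max

First, find KE_max using Einstein's equation:
E_photon = hc/λ = 9.7319 eV
KE_max = E_photon - φ = 9.7319 - 4.78 = 4.9519 eV

Since eV_s = KE_max:
V_s = KE_max/e = 4.9519 V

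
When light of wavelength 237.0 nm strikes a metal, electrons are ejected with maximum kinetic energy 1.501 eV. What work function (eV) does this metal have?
3.73 eV

From Einstein's photoelectric equation: KE_max = hf - φ = hc/λ - φ

Rearranging for φ:
φ = hc/λ - KE_max

Calculate photon energy:
E_photon = hc/λ = 5.2314 eV

Therefore:
φ = 5.2314 - 1.501 = 3.73 eV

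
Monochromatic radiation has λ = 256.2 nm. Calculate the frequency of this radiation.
1.1702e+15 Hz

Using the wave equation: c = fλ

Solving for frequency:
f = c/λ = (3×10⁸ m/s) / (256.2×10⁻⁹ m)
f = 1.1702e+15 Hz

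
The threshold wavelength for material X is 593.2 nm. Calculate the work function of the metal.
2.09 eV

At the threshold wavelength, photon energy equals work function:
φ = hc/λ₀

Calculating:
φ = (6.626×10⁻³⁴ J·s)(3×10⁸ m/s) / (593.2×10⁻⁹ m)
φ = 2.09 eV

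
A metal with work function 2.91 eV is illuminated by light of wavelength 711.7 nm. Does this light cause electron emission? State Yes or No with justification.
No

For photoemission, the photon energy must exceed the work function.

Photon energy: E = hc/λ = 1.7421 eV
Work function: φ = 2.91 eV

Since E_photon (1.7421 eV) < φ (2.91 eV), photoemission will NOT occur.
The threshold wavelength is λ₀ = hc/φ = 426.1 nm.
Since 711.7 nm > 426.1 nm, the photons lack sufficient energy.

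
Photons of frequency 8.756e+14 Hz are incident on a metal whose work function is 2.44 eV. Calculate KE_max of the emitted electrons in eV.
1.1812 eV

Using Einstein's photoelectric equation: KE_max = hf - φ

First, calculate the photon energy:
E_photon = hf = (6.626×10⁻³⁴ J·s)(8.756e+14 Hz)
E_photon = 3.6212 eV

Then, the maximum kinetic energy:
KE_max = E_photon - φ = 3.6212 eV - 2.44 eV = 1.1812 eV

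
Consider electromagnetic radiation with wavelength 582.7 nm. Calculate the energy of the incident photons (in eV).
2.1278 eV

Using E = hf = hc/λ:

E = hc/λ = (6.626×10⁻³⁴ J·s)(3×10⁸ m/s) / (582.7×10⁻⁹ m)
E = 2.1278 eV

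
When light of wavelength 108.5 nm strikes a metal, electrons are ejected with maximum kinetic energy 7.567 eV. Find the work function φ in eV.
3.86 eV

From Einstein's photoelectric equation: KE_max = hf - φ = hc/λ - φ

Rearranging for φ:
φ = hc/λ - KE_max

Calculate photon energy:
E_photon = hc/λ = 11.4271 eV

Therefore:
φ = 11.4271 - 7.567 = 3.86 eV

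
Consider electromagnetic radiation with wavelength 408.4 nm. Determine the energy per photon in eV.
3.0359 eV

Using E = hf = hc/λ:

E = hc/λ = (6.626×10⁻³⁴ J·s)(3×10⁸ m/s) / (408.4×10⁻⁹ m)
E = 3.0359 eV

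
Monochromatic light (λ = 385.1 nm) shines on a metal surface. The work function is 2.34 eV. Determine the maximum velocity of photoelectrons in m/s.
5.5623e+05 m/s

First, find the maximum kinetic energy:
E_photon = hc/λ = 3.2195 eV
KE_max = E_photon - φ = 3.2195 - 2.34 = 0.8795 eV

Convert to Joules: KE_max = 0.8795 × 1.602×10⁻¹⁹ J = 1.4092e-19 J

Then use KE = ½mv² to find velocity:
v = √(2·KE/m) = √(2 × 1.4092e-19 J / 9.109e-31 kg)
v = 5.5623e+05 m/s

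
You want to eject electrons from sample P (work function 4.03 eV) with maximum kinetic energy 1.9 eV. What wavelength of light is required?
209.08 nm

From Einstein's equation: KE_max = hc/λ - φ

Rearranging for λ:
hc/λ = KE_max + φ
λ = hc/(KE_max + φ)

Required photon energy:
E_photon = KE_max + φ = 1.9 + 4.03 = 5.93 eV

Required wavelength:
λ = hc/E_photon = (6.626×10⁻³⁴)(3×10⁸) / (5.93 × 1.602×10⁻¹⁹)
λ = 209.08 nm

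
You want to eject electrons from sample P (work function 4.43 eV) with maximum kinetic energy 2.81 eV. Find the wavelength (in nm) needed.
171.25 nm

From Einstein's equation: KE_max = hc/λ - φ

Rearranging for λ:
hc/λ = KE_max + φ
λ = hc/(KE_max + φ)

Required photon energy:
E_photon = KE_max + φ = 2.81 + 4.43 = 7.24 eV

Required wavelength:
λ = hc/E_photon = (6.626×10⁻³⁴)(3×10⁸) / (7.24 × 1.602×10⁻¹⁹)
λ = 171.25 nm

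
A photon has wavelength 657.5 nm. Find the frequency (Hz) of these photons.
4.5596e+14 Hz

Using the wave equation: c = fλ

Solving for frequency:
f = c/λ = (3×10⁸ m/s) / (657.5×10⁻⁹ m)
f = 4.5596e+14 Hz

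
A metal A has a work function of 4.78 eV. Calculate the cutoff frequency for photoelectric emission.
1.1558e+15 Hz

The threshold frequency is when the photon energy equals the work function:
hf₀ = φ

Solving for f₀:
f₀ = φ/h = (4.78 eV × 1.602×10⁻¹⁹ J/eV) / (6.626×10⁻³⁴ J·s)
f₀ = 1.1558e+15 Hz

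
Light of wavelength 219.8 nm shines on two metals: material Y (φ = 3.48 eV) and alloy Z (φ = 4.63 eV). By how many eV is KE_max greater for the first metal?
1.1500 eV

Using KE_max = hc/λ - φ for each metal:

Photon energy: E = hc/λ = 5.6408 eV

For material Y (φ₁ = 3.48 eV):
KE₁ = E - φ₁ = 5.6408 - 3.48 = 2.1608 eV

For alloy Z (φ₂ = 4.63 eV):
KE₂ = E - φ₂ = 5.6408 - 4.63 = 1.0108 eV

Difference:
ΔKE = KE₁ - KE₂ = 2.1608 - 1.0108 = 1.1500 eV

Note: The difference equals the difference in work functions: 4.63 - 3.48 = 1.15 eV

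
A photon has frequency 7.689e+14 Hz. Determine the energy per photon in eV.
3.1799 eV

Using E = hf:

E = hf = (6.626×10⁻³⁴ J·s)(7.689e+14 Hz)
E = 3.1799 eV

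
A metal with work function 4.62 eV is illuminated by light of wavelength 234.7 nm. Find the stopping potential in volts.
0.6627 V

The stopping potential V_s satisfies: eV_s = KE_max

First, find KE_max using Einstein's equation:
E_photon = hc/λ = 5.2827 eV
KE_max = E_photon - φ = 5.2827 - 4.62 = 0.6627 eV

Since eV_s = KE_max:
V_s = KE_max/e = 0.6627 V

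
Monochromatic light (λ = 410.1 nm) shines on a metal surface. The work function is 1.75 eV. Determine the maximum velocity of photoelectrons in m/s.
6.6925e+05 m/s

First, find the maximum kinetic energy:
E_photon = hc/λ = 3.0233 eV
KE_max = E_photon - φ = 3.0233 - 1.75 = 1.2733 eV

Convert to Joules: KE_max = 1.2733 × 1.602×10⁻¹⁹ J = 2.0400e-19 J

Then use KE = ½mv² to find velocity:
v = √(2·KE/m) = √(2 × 2.0400e-19 J / 9.109e-31 kg)
v = 6.6925e+05 m/s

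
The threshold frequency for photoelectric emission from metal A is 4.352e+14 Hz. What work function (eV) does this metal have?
1.80 eV

At the threshold frequency, photon energy equals work function:
φ = hf₀

Calculating:
φ = (6.626×10⁻³⁴ J·s)(4.352e+14 Hz)
φ = 1.80 eV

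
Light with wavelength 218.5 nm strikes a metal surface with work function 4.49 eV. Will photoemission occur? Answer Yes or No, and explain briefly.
Yes

For photoemission, the photon energy must exceed the work function.

Photon energy: E = hc/λ = 5.6743 eV
Work function: φ = 4.49 eV

Since E_photon (5.6743 eV) > φ (4.49 eV), photoemission WILL occur.
The threshold wavelength is λ₀ = hc/φ = 276.1 nm.
Since 218.5 nm < 276.1 nm, the light has sufficient energy.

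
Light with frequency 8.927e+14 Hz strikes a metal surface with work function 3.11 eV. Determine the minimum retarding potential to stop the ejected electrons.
0.5819 V

The stopping potential V_s satisfies: eV_s = KE_max

First, find KE_max using Einstein's equation:
E_photon = hf = (6.626×10⁻³⁴ J·s)(8.927e+14 Hz) = 3.6919 eV
KE_max = E_photon - φ = 3.6919 - 3.11 = 0.5819 eV

Since eV_s = KE_max:
V_s = KE_max/e = 0.5819 V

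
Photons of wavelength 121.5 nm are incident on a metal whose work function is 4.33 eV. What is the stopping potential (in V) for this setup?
5.8745 V

The stopping potential V_s satisfies: eV_s = KE_max

First, find KE_max using Einstein's equation:
E_photon = hc/λ = 10.2045 eV
KE_max = E_photon - φ = 10.2045 - 4.33 = 5.8745 eV

Since eV_s = KE_max:
V_s = KE_max/e = 5.8745 V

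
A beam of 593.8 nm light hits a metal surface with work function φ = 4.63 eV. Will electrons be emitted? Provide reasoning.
No

For photoemission, the photon energy must exceed the work function.

Photon energy: E = hc/λ = 2.0880 eV
Work function: φ = 4.63 eV

Since E_photon (2.0880 eV) < φ (4.63 eV), photoemission will NOT occur.
The threshold wavelength is λ₀ = hc/φ = 267.8 nm.
Since 593.8 nm > 267.8 nm, the photons lack sufficient energy.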